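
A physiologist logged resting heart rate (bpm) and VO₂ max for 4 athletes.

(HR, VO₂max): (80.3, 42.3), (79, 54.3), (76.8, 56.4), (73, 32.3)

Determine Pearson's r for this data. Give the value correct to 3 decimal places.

0.527

n = 4, Σx = 309.1, Σy = 185.3, Σx² = 23916.33, Σy² = 8962.03, Σxy = 14375.81
nΣxy − ΣxΣy = 57503.24 − 57276.23 = 227.01
nΣx² − (Σx)² = 95665.32 − 95542.81 = 122.51; nΣy² − (Σy)² = 35848.12 − 34336.09 = 1512.03
r = 227.01 / √(122.51 × 1512.03) = 227.01 / 430.3938 ≈ 0.527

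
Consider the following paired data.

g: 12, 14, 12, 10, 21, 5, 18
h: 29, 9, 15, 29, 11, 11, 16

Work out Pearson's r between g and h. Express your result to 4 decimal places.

n = 7, Σg = 92, Σh = 120, Σg² = 1374, Σh² = 2486, Σgh = 1518
nΣgh − ΣgΣh = 10626 − 11040 = -414
nΣg² − (Σg)² = 9618 − 8464 = 1154; nΣh² − (Σh)² = 17402 − 14400 = 3002
r = -414 / √(1154 × 3002) = -414 / 1861.2652 ≈ -0.2224

-0.2224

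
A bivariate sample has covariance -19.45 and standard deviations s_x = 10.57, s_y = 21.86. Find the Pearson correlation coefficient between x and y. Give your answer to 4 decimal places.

r = Cov(x,y) / (s_x · s_y) = -19.45 / (10.57 × 21.86)
  = -19.45 / 231.0602 ≈ -0.0842

-0.0842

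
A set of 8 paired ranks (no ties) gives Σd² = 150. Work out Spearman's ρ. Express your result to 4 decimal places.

-0.7857

ρ = 1 − 6Σd² / [n(n²−1)] = 1 − 6×150 / (8×63)
  = 1 − 900/504 = 1 − 1.78571 ≈ -0.7857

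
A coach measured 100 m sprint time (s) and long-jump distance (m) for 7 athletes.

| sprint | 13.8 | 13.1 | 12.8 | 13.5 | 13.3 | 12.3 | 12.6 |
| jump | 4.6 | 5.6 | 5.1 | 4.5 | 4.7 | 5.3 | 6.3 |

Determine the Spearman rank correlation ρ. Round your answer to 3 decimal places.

Rank sprint: 7, 4, 3, 6, 5, 1, 2
Rank jump: 2, 6, 4, 1, 3, 5, 7
d = rank(sprint) − rank(jump): 5, -2, -1, 5, 2, -4, -5; Σd² = 100
ρ = 1 − 6Σd² / [n(n²−1)] = 1 − 6×100 / (7×48) = 1 − 600/336 ≈ -0.786

-0.786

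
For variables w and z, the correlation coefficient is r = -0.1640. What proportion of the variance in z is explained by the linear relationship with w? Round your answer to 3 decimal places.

r² = (-0.1640)² = 0.027

0.027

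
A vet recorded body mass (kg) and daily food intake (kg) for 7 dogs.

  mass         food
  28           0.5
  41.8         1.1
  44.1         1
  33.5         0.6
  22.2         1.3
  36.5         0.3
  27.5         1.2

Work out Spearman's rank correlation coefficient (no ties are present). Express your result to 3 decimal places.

Rank mass: 3, 6, 7, 4, 1, 5, 2
Rank food: 2, 5, 4, 3, 7, 1, 6
d = rank(mass) − rank(food): 1, 1, 3, 1, -6, 4, -4; Σd² = 80
ρ = 1 − 6Σd² / [n(n²−1)] = 1 − 6×80 / (7×48) = 1 − 480/336 ≈ -0.429

-0.429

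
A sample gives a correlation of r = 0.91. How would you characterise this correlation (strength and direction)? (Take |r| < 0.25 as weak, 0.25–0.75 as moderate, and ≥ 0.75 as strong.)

strong positive

r = 0.91 > 0 so the relationship is positive.
|r| = 0.91, which falls in the strong range.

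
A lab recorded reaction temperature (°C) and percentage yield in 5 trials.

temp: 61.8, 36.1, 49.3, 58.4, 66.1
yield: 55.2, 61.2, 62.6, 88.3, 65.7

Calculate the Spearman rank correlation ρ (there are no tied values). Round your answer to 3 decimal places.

Rank temp: 4, 1, 2, 3, 5
Rank yield: 1, 2, 3, 5, 4
d = rank(temp) − rank(yield): 3, -1, -1, -2, 1; Σd² = 16
ρ = 1 − 6Σd² / [n(n²−1)] = 1 − 6×16 / (5×24) = 1 − 96/120 ≈ 0.200

0.200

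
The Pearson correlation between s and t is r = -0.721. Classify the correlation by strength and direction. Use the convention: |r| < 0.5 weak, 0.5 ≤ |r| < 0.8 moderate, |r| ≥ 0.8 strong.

moderate negative

r = -0.721 < 0 so the relationship is negative.
|r| = 0.721, which falls in the moderate range.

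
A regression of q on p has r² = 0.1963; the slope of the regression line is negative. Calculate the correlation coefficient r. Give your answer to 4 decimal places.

|r| = √0.1963 = 0.4431
The association is negative, so r = −0.4431.

-0.4431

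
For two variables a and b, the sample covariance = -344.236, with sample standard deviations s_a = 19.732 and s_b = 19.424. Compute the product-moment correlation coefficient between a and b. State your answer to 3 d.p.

-0.898

r = Cov(a,b) / (s_a · s_b) = -344.236 / (19.732 × 19.424)
  = -344.236 / 383.2744 ≈ -0.898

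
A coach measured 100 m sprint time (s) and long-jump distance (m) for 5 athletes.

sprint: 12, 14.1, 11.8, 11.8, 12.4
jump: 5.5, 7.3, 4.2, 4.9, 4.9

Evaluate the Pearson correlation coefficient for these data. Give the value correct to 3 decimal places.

n = 5, Σx = 62.1, Σy = 26.8, Σx² = 775.05, Σy² = 149.2, Σxy = 337.07
nΣxy − ΣxΣy = 1685.35 − 1664.28 = 21.07
nΣx² − (Σx)² = 3875.25 − 3856.41 = 18.84; nΣy² − (Σy)² = 746 − 718.24 = 27.76
r = 21.07 / √(18.84 × 27.76) = 21.07 / 22.8692 ≈ 0.921

0.921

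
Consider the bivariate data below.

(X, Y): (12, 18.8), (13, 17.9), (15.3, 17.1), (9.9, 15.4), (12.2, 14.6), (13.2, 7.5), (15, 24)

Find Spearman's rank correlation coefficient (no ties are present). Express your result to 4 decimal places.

0.1429

Rank X: 2, 4, 7, 1, 3, 5, 6
Rank Y: 6, 5, 4, 3, 2, 1, 7
d = rank(X) − rank(Y): -4, -1, 3, -2, 1, 4, -1; Σd² = 48
ρ = 1 − 6Σd² / [n(n²−1)] = 1 − 6×48 / (7×48) = 1 − 288/336 ≈ 0.1429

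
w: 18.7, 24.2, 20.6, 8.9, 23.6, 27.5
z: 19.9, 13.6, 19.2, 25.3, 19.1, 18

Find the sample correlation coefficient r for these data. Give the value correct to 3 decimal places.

n = 6, Σw = 123.5, Σz = 115.1, Σw² = 2752.11, Σz² = 2278.51, Σwz = 2267.7
nΣwz − ΣwΣz = 13606.2 − 14214.85 = -608.65
nΣw² − (Σw)² = 16512.66 − 15252.25 = 1260.41; nΣz² − (Σz)² = 13671.06 − 13248.01 = 423.05
r = -608.65 / √(1260.41 × 423.05) = -608.65 / 730.2167 ≈ -0.834

-0.834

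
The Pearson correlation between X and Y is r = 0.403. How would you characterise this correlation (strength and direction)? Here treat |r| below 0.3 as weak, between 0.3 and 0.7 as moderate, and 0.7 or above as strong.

moderate positive

r = 0.403 > 0 so the relationship is positive.
|r| = 0.403, which falls in the moderate range.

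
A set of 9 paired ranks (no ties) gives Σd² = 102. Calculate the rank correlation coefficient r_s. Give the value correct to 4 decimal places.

0.1500

ρ = 1 − 6Σd² / [n(n²−1)] = 1 − 6×102 / (9×80)
  = 1 − 612/720 = 1 − 0.85000 ≈ 0.1500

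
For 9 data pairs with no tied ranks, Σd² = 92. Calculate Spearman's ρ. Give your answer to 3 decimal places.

0.233

ρ = 1 − 6Σd² / [n(n²−1)] = 1 − 6×92 / (9×80)
  = 1 − 552/720 = 1 − 0.7667 ≈ 0.233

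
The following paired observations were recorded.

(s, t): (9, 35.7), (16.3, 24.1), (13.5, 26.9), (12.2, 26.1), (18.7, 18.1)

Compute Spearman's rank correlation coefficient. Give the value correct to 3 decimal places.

Rank s: 1, 4, 3, 2, 5
Rank t: 5, 2, 4, 3, 1
d = rank(s) − rank(t): -4, 2, -1, -1, 4; Σd² = 38
ρ = 1 − 6Σd² / [n(n²−1)] = 1 − 6×38 / (5×24) = 1 − 228/120 ≈ -0.900

-0.900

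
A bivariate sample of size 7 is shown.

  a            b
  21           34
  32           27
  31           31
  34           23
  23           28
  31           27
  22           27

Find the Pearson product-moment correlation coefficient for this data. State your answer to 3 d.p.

-0.557

n = 7, Σa = 194, Σb = 197, Σa² = 5556, Σb² = 5617, Σab = 5396
nΣab − ΣaΣb = 37772 − 38218 = -446
nΣa² − (Σa)² = 38892 − 37636 = 1256; nΣb² − (Σb)² = 39319 − 38809 = 510
r = -446 / √(1256 × 510) = -446 / 800.3499 ≈ -0.557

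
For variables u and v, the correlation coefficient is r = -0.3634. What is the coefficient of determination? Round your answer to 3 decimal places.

r² = (-0.3634)² = 0.132

0.132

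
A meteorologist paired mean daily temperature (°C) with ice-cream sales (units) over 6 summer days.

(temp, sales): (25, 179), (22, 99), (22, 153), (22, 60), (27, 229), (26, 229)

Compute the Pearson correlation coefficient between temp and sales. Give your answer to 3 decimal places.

n = 6, Σx = 144, Σy = 949, Σx² = 3482, Σy² = 173733, Σxy = 23476
nΣxy − ΣxΣy = 140856 − 136656 = 4200
nΣx² − (Σx)² = 20892 − 20736 = 156; nΣy² − (Σy)² = 1042398 − 900601 = 141797
r = 4200 / √(156 × 141797) = 4200 / 4703.2257 ≈ 0.893

0.893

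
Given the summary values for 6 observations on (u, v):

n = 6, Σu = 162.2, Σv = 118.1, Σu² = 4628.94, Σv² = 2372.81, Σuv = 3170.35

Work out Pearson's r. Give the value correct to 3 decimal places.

r = (nΣuv − ΣuΣv) / √[(nΣu² − (Σu)²)(nΣv² − (Σv)²)]
Numerator: 6×3170.35 − 162.2×118.1 = -133.72
Denominator: √[(27773.64 − 26308.84)(14236.86 − 13947.61)] = √[1464.8 × 289.25] = 650.9174
r = -133.72 / 650.9174 ≈ -0.205

-0.205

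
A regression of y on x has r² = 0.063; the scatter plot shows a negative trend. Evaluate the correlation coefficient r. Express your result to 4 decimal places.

-0.2510

|r| = √0.063 = 0.2510
The association is negative, so r = −0.2510.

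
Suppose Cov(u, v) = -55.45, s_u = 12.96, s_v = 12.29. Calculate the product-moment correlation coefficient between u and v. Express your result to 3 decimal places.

r = Cov(u,v) / (s_u · s_v) = -55.45 / (12.96 × 12.29)
  = -55.45 / 159.2784 ≈ -0.348

-0.348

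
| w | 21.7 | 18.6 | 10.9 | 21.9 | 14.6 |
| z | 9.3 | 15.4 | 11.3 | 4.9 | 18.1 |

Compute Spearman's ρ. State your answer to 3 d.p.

-0.700

Rank w: 4, 3, 1, 5, 2
Rank z: 2, 4, 3, 1, 5
d = rank(w) − rank(z): 2, -1, -2, 4, -3; Σd² = 34
ρ = 1 − 6Σd² / [n(n²−1)] = 1 − 6×34 / (5×24) = 1 − 204/120 ≈ -0.700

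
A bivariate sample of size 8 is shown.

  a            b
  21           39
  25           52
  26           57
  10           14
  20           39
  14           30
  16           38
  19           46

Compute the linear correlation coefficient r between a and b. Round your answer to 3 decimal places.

0.944

n = 8, Σa = 151, Σb = 315, Σa² = 3055, Σb² = 13651, Σab = 6423
nΣab − ΣaΣb = 51384 − 47565 = 3819
nΣa² − (Σa)² = 24440 − 22801 = 1639; nΣb² − (Σb)² = 109208 − 99225 = 9983
r = 3819 / √(1639 × 9983) = 3819 / 4045.0138 ≈ 0.944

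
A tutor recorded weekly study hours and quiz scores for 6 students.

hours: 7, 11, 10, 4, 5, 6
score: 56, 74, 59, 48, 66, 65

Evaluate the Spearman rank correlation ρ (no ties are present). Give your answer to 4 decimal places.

Rank hours: 4, 6, 5, 1, 2, 3
Rank score: 2, 6, 3, 1, 5, 4
d = rank(hours) − rank(score): 2, 0, 2, 0, -3, -1; Σd² = 18
ρ = 1 − 6Σd² / [n(n²−1)] = 1 − 6×18 / (6×35) = 1 − 108/210 ≈ 0.4857

0.4857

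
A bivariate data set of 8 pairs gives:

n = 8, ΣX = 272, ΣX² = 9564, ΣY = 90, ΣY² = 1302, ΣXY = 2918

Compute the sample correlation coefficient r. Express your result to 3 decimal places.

-0.469

r = (nΣXY − ΣXΣY) / √[(nΣX² − (ΣX)²)(nΣY² − (ΣY)²)]
Numerator: 8×2918 − 272×90 = -1136
Denominator: √[(76512 − 73984)(10416 − 8100)] = √[2528 × 2316] = 2419.6793
r = -1136 / 2419.6793 ≈ -0.469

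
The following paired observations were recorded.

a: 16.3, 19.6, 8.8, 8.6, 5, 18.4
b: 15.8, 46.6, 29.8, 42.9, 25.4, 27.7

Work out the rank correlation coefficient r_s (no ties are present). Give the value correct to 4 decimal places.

Rank a: 4, 6, 3, 2, 1, 5
Rank b: 1, 6, 4, 5, 2, 3
d = rank(a) − rank(b): 3, 0, -1, -3, -1, 2; Σd² = 24
ρ = 1 − 6Σd² / [n(n²−1)] = 1 − 6×24 / (6×35) = 1 − 144/210 ≈ 0.3143

0.3143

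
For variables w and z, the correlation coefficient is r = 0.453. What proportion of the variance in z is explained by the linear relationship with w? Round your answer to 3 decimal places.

r² = (0.453)² = 0.205

0.205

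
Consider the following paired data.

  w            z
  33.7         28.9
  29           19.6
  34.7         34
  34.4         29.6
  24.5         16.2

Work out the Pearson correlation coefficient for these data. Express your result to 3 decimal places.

0.960

n = 5, Σw = 156.3, Σz = 128.3, Σw² = 4964.39, Σz² = 3513.97, Σwz = 4137.27
nΣwz − ΣwΣz = 20686.35 − 20053.29 = 633.06
nΣw² − (Σw)² = 24821.95 − 24429.69 = 392.26; nΣz² − (Σz)² = 17569.85 − 16460.89 = 1108.96
r = 633.06 / √(392.26 × 1108.96) = 633.06 / 659.5458 ≈ 0.960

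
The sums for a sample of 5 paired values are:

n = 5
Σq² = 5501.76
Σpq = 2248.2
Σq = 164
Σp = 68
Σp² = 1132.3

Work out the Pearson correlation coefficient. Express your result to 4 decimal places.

r = (nΣpq − ΣpΣq) / √[(nΣp² − (Σp)²)(nΣq² − (Σq)²)]
Numerator: 5×2248.2 − 68×164 = 89
Denominator: √[(5661.5 − 4624)(27508.8 − 26896)] = √[1037.5 × 612.8] = 797.3581
r = 89 / 797.3581 ≈ 0.1116

0.1116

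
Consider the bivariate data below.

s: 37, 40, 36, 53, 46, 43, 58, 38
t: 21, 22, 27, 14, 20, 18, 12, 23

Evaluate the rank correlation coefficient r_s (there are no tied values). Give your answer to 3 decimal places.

Rank s: 2, 4, 1, 7, 6, 5, 8, 3
Rank t: 5, 6, 8, 2, 4, 3, 1, 7
d = rank(s) − rank(t): -3, -2, -7, 5, 2, 2, 7, -4; Σd² = 160
ρ = 1 − 6Σd² / [n(n²−1)] = 1 − 6×160 / (8×63) = 1 − 960/504 ≈ -0.905

-0.905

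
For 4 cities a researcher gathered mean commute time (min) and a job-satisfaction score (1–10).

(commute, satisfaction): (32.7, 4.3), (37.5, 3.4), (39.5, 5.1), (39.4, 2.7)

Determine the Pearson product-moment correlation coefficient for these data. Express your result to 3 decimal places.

-0.182

n = 4, Σx = 149.1, Σy = 15.5, Σx² = 5588.15, Σy² = 63.35, Σxy = 575.94
nΣxy − ΣxΣy = 2303.76 − 2311.05 = -7.29
nΣx² − (Σx)² = 22352.6 − 22230.81 = 121.79; nΣy² − (Σy)² = 253.4 − 240.25 = 13.15
r = -7.29 / √(121.79 × 13.15) = -7.29 / 40.0192 ≈ -0.182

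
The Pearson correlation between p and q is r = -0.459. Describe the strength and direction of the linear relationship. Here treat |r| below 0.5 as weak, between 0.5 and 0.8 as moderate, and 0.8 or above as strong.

weak negative

r = -0.459 < 0 so the relationship is negative.
|r| = 0.459, which falls in the weak range.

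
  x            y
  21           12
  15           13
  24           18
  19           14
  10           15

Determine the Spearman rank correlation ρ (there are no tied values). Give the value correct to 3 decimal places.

Rank x: 4, 2, 5, 3, 1
Rank y: 1, 2, 5, 3, 4
d = rank(x) − rank(y): 3, 0, 0, 0, -3; Σd² = 18
ρ = 1 − 6Σd² / [n(n²−1)] = 1 − 6×18 / (5×24) = 1 − 108/120 ≈ 0.100

0.100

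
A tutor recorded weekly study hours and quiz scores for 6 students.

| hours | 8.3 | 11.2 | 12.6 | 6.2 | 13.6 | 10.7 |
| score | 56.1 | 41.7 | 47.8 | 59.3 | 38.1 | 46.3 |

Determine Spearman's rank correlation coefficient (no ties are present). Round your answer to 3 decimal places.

Rank hours: 2, 4, 5, 1, 6, 3
Rank score: 5, 2, 4, 6, 1, 3
d = rank(hours) − rank(score): -3, 2, 1, -5, 5, 0; Σd² = 64
ρ = 1 − 6Σd² / [n(n²−1)] = 1 − 6×64 / (6×35) = 1 − 384/210 ≈ -0.829

-0.829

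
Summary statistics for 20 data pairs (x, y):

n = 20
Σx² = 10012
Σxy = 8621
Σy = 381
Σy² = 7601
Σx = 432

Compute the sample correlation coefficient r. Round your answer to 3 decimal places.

r = (nΣxy − ΣxΣy) / √[(nΣx² − (Σx)²)(nΣy² − (Σy)²)]
Numerator: 20×8621 − 432×381 = 7828
Denominator: √[(200240 − 186624)(152020 − 145161)] = √[13616 × 6859] = 9663.9611
r = 7828 / 9663.9611 ≈ 0.810

0.810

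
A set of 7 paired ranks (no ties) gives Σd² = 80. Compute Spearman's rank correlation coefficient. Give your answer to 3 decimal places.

-0.429

ρ = 1 − 6Σd² / [n(n²−1)] = 1 − 6×80 / (7×48)
  = 1 − 480/336 = 1 − 1.4286 ≈ -0.429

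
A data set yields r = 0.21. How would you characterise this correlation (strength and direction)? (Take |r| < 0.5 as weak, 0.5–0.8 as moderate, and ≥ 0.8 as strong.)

weak positive

r = 0.21 > 0 so the relationship is positive.
|r| = 0.21, which falls in the weak range.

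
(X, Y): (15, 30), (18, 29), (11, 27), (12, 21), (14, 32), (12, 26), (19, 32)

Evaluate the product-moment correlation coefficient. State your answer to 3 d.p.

n = 7, ΣX = 101, ΣY = 197, ΣX² = 1515, ΣY² = 5635, ΣXY = 2889
nΣXY − ΣXΣY = 20223 − 19897 = 326
nΣX² − (ΣX)² = 10605 − 10201 = 404; nΣY² − (ΣY)² = 39445 − 38809 = 636
r = 326 / √(404 × 636) = 326 / 506.8964 ≈ 0.643

0.643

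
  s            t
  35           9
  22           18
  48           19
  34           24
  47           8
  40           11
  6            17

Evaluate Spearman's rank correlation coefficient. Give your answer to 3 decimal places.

Rank s: 4, 2, 7, 3, 6, 5, 1
Rank t: 2, 5, 6, 7, 1, 3, 4
d = rank(s) − rank(t): 2, -3, 1, -4, 5, 2, -3; Σd² = 68
ρ = 1 − 6Σd² / [n(n²−1)] = 1 − 6×68 / (7×48) = 1 − 408/336 ≈ -0.214

-0.214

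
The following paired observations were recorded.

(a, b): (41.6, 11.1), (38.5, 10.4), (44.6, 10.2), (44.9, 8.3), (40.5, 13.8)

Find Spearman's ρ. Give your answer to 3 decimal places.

Rank a: 3, 1, 4, 5, 2
Rank b: 4, 3, 2, 1, 5
d = rank(a) − rank(b): -1, -2, 2, 4, -3; Σd² = 34
ρ = 1 − 6Σd² / [n(n²−1)] = 1 − 6×34 / (5×24) = 1 − 204/120 ≈ -0.700

-0.700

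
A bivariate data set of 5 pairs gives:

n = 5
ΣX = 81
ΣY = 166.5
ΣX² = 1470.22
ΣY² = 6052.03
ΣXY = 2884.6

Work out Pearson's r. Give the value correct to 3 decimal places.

0.661

r = (nΣXY − ΣXΣY) / √[(nΣX² − (ΣX)²)(nΣY² − (ΣY)²)]
Numerator: 5×2884.6 − 81×166.5 = 936.5
Denominator: √[(7351.1 − 6561)(30260.15 − 27722.25)] = √[790.1 × 2537.9] = 1416.0490
r = 936.5 / 1416.0490 ≈ 0.661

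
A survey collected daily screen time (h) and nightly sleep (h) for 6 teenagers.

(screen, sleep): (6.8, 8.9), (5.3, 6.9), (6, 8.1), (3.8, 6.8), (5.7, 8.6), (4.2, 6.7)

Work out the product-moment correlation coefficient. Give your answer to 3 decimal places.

0.880

n = 6, Σx = 31.8, Σy = 46, Σx² = 174.9, Σy² = 357.52, Σxy = 248.69
nΣxy − ΣxΣy = 1492.14 − 1462.8 = 29.34
nΣx² − (Σx)² = 1049.4 − 1011.24 = 38.16; nΣy² − (Σy)² = 2145.12 − 2116 = 29.12
r = 29.34 / √(38.16 × 29.12) = 29.34 / 33.3350 ≈ 0.880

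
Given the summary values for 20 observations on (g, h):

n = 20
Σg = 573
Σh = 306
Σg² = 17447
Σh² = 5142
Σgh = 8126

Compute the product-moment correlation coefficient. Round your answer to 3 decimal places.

-0.931

r = (nΣgh − ΣgΣh) / √[(nΣg² − (Σg)²)(nΣh² − (Σh)²)]
Numerator: 20×8126 − 573×306 = -12818
Denominator: √[(348940 − 328329)(102840 − 93636)] = √[20611 × 9204] = 13773.2946
r = -12818 / 13773.2946 ≈ -0.931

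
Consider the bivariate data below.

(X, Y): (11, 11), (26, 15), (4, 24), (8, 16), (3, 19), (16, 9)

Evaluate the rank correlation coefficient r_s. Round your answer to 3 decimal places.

-0.771

Rank X: 4, 6, 2, 3, 1, 5
Rank Y: 2, 3, 6, 4, 5, 1
d = rank(X) − rank(Y): 2, 3, -4, -1, -4, 4; Σd² = 62
ρ = 1 − 6Σd² / [n(n²−1)] = 1 − 6×62 / (6×35) = 1 − 372/210 ≈ -0.771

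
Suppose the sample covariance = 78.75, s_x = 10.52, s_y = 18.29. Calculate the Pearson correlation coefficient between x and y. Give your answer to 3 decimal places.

r = Cov(x,y) / (s_x · s_y) = 78.75 / (10.52 × 18.29)
  = 78.75 / 192.4108 ≈ 0.409

0.409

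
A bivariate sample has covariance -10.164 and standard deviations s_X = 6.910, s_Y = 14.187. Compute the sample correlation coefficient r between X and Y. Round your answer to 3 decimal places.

r = Cov(X,Y) / (s_X · s_Y) = -10.164 / (6.910 × 14.187)
  = -10.164 / 98.0322 ≈ -0.104

-0.104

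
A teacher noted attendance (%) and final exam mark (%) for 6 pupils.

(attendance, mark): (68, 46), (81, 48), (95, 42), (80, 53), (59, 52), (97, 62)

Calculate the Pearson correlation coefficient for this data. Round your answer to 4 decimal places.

0.1714

n = 6, Σx = 480, Σy = 303, Σx² = 39500, Σy² = 15541, Σxy = 24328
nΣxy − ΣxΣy = 145968 − 145440 = 528
nΣx² − (Σx)² = 237000 − 230400 = 6600; nΣy² − (Σy)² = 93246 − 91809 = 1437
r = 528 / √(6600 × 1437) = 528 / 3079.6428 ≈ 0.1714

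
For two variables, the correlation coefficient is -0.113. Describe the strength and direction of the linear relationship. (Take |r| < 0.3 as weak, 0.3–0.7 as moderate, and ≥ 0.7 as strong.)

weak negative

r = -0.113 < 0 so the relationship is negative.
|r| = 0.113, which falls in the weak range.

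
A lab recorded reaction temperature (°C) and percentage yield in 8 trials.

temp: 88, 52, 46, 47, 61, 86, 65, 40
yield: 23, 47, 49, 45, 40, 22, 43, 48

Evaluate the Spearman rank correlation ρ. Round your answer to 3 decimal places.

-0.905

Rank temp: 8, 4, 2, 3, 5, 7, 6, 1
Rank yield: 2, 6, 8, 5, 3, 1, 4, 7
d = rank(temp) − rank(yield): 6, -2, -6, -2, 2, 6, 2, -6; Σd² = 160
ρ = 1 − 6Σd² / [n(n²−1)] = 1 − 6×160 / (8×63) = 1 − 960/504 ≈ -0.905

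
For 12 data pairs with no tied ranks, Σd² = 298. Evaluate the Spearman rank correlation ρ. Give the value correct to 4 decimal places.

-0.0420

ρ = 1 − 6Σd² / [n(n²−1)] = 1 − 6×298 / (12×143)
  = 1 − 1788/1716 = 1 − 1.04196 ≈ -0.0420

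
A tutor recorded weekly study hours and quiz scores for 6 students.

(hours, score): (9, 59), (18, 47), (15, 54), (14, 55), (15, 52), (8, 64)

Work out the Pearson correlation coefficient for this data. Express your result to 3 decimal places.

n = 6, Σx = 79, Σy = 331, Σx² = 1115, Σy² = 18431, Σxy = 4249
nΣxy − ΣxΣy = 25494 − 26149 = -655
nΣx² − (Σx)² = 6690 − 6241 = 449; nΣy² − (Σy)² = 110586 − 109561 = 1025
r = -655 / √(449 × 1025) = -655 / 678.3989 ≈ -0.966

-0.966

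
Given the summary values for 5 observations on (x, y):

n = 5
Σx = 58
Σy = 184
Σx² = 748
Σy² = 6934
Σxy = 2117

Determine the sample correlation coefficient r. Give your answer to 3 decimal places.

r = (nΣxy − ΣxΣy) / √[(nΣx² − (Σx)²)(nΣy² − (Σy)²)]
Numerator: 5×2117 − 58×184 = -87
Denominator: √[(3740 − 3364)(34670 − 33856)] = √[376 × 814] = 553.2305
r = -87 / 553.2305 ≈ -0.157

-0.157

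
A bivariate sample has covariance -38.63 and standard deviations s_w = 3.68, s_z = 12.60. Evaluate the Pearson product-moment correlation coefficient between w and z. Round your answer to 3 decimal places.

-0.833

r = Cov(w,z) / (s_w · s_z) = -38.63 / (3.68 × 12.60)
  = -38.63 / 46.3680 ≈ -0.833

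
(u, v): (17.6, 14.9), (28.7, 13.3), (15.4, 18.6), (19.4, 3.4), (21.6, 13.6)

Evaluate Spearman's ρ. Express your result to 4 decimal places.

-0.7000

Rank u: 2, 5, 1, 3, 4
Rank v: 4, 2, 5, 1, 3
d = rank(u) − rank(v): -2, 3, -4, 2, 1; Σd² = 34
ρ = 1 − 6Σd² / [n(n²−1)] = 1 − 6×34 / (5×24) = 1 − 204/120 ≈ -0.7000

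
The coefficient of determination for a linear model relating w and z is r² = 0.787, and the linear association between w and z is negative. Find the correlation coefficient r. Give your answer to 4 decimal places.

|r| = √0.787 = 0.8871
The association is negative, so r = −0.8871.

-0.8871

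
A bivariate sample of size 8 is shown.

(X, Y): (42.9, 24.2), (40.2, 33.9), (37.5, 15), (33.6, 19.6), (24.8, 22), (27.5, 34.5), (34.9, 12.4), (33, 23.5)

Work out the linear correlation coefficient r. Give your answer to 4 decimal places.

-0.0720

n = 8, ΣX = 274.4, ΣY = 185.1, ΣX² = 9669.96, ΣY² = 4724.27, ΣXY = 6324.63
nΣXY − ΣXΣY = 50597.04 − 50791.44 = -194.4
nΣX² − (ΣX)² = 77359.68 − 75295.36 = 2064.32; nΣY² − (ΣY)² = 37794.16 − 34262.01 = 3532.15
r = -194.4 / √(2064.32 × 3532.15) = -194.4 / 2700.2755 ≈ -0.0720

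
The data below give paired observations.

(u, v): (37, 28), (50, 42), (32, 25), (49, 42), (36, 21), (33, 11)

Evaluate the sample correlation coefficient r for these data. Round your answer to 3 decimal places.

n = 6, Σu = 237, Σv = 169, Σu² = 9679, Σv² = 5499, Σuv = 7113
nΣuv − ΣuΣv = 42678 − 40053 = 2625
nΣu² − (Σu)² = 58074 − 56169 = 1905; nΣv² − (Σv)² = 32994 − 28561 = 4433
r = 2625 / √(1905 × 4433) = 2625 / 2906.0050 ≈ 0.903

0.903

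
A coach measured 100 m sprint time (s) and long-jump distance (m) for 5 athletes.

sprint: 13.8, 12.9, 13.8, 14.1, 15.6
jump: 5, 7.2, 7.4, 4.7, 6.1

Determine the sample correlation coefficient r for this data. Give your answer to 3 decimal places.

-0.287

n = 5, Σx = 70.2, Σy = 30.4, Σx² = 989.46, Σy² = 190.9, Σxy = 425.43
nΣxy − ΣxΣy = 2127.15 − 2134.08 = -6.93
nΣx² − (Σx)² = 4947.3 − 4928.04 = 19.26; nΣy² − (Σy)² = 954.5 − 924.16 = 30.34
r = -6.93 / √(19.26 × 30.34) = -6.93 / 24.1733 ≈ -0.287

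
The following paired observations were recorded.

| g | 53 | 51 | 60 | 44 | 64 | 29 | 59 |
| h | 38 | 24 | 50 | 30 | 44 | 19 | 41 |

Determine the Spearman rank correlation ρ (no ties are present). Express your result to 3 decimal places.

0.929

Rank g: 4, 3, 6, 2, 7, 1, 5
Rank h: 4, 2, 7, 3, 6, 1, 5
d = rank(g) − rank(h): 0, 1, -1, -1, 1, 0, 0; Σd² = 4
ρ = 1 − 6Σd² / [n(n²−1)] = 1 − 6×4 / (7×48) = 1 − 24/336 ≈ 0.929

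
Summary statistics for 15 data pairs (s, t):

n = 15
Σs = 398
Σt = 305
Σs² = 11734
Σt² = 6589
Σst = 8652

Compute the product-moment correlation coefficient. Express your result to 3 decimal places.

0.830

r = (nΣst − ΣsΣt) / √[(nΣs² − (Σs)²)(nΣt² − (Σt)²)]
Numerator: 15×8652 − 398×305 = 8390
Denominator: √[(176010 − 158404)(98835 − 93025)] = √[17606 × 5810] = 10113.8944
r = 8390 / 10113.8944 ≈ 0.830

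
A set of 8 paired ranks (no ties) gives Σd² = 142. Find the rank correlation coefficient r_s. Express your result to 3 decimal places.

ρ = 1 − 6Σd² / [n(n²−1)] = 1 − 6×142 / (8×63)
  = 1 − 852/504 = 1 − 1.6905 ≈ -0.690

-0.690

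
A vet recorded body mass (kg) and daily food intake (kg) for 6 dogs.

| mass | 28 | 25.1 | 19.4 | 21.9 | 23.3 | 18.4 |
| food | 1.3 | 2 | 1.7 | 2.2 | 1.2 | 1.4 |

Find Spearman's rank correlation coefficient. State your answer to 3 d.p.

Rank mass: 6, 5, 2, 3, 4, 1
Rank food: 2, 5, 4, 6, 1, 3
d = rank(mass) − rank(food): 4, 0, -2, -3, 3, -2; Σd² = 42
ρ = 1 − 6Σd² / [n(n²−1)] = 1 − 6×42 / (6×35) = 1 − 252/210 ≈ -0.200

-0.200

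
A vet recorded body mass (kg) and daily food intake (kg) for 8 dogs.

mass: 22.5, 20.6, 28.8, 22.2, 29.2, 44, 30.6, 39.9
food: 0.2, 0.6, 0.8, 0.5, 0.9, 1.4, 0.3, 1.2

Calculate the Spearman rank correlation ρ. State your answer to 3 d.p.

Rank mass: 3, 1, 4, 2, 5, 8, 6, 7
Rank food: 1, 4, 5, 3, 6, 8, 2, 7
d = rank(mass) − rank(food): 2, -3, -1, -1, -1, 0, 4, 0; Σd² = 32
ρ = 1 − 6Σd² / [n(n²−1)] = 1 − 6×32 / (8×63) = 1 − 192/504 ≈ 0.619

0.619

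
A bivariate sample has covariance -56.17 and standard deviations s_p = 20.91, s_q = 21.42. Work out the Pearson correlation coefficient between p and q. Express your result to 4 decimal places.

-0.1254

r = Cov(p,q) / (s_p · s_q) = -56.17 / (20.91 × 21.42)
  = -56.17 / 447.8922 ≈ -0.1254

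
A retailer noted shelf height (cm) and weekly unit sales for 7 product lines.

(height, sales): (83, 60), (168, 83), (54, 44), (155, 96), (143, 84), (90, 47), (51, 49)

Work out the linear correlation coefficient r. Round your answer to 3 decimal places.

n = 7, Σx = 744, Σy = 463, Σx² = 93204, Σy² = 33307, Σxy = 54921
nΣxy − ΣxΣy = 384447 − 344472 = 39975
nΣx² − (Σx)² = 652428 − 553536 = 98892; nΣy² − (Σy)² = 233149 − 214369 = 18780
r = 39975 / √(98892 × 18780) = 39975 / 43095.1478 ≈ 0.928

0.928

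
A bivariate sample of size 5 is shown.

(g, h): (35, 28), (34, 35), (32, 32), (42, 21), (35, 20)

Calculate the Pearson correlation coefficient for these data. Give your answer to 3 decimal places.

-0.656

n = 5, Σg = 178, Σh = 136, Σg² = 6394, Σh² = 3874, Σgh = 4776
nΣgh − ΣgΣh = 23880 − 24208 = -328
nΣg² − (Σg)² = 31970 − 31684 = 286; nΣh² − (Σh)² = 19370 − 18496 = 874
r = -328 / √(286 × 874) = -328 / 499.9640 ≈ -0.656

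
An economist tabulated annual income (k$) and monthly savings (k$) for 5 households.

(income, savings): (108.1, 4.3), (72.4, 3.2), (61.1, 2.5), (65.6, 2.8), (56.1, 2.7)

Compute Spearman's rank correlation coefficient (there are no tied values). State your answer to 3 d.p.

Rank income: 5, 4, 2, 3, 1
Rank savings: 5, 4, 1, 3, 2
d = rank(income) − rank(savings): 0, 0, 1, 0, -1; Σd² = 2
ρ = 1 − 6Σd² / [n(n²−1)] = 1 − 6×2 / (5×24) = 1 − 12/120 ≈ 0.900

0.900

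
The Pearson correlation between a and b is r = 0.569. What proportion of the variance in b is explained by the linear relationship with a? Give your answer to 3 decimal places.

r² = (0.569)² = 0.324

0.324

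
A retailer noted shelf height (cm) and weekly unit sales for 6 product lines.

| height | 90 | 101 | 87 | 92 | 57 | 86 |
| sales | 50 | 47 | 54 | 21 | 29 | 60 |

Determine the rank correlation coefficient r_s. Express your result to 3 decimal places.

-0.314

Rank height: 4, 6, 3, 5, 1, 2
Rank sales: 4, 3, 5, 1, 2, 6
d = rank(height) − rank(sales): 0, 3, -2, 4, -1, -4; Σd² = 46
ρ = 1 − 6Σd² / [n(n²−1)] = 1 − 6×46 / (6×35) = 1 − 276/210 ≈ -0.314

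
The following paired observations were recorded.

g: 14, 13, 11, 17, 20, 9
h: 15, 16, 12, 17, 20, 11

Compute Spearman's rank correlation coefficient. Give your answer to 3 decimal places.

Rank g: 4, 3, 2, 5, 6, 1
Rank h: 3, 4, 2, 5, 6, 1
d = rank(g) − rank(h): 1, -1, 0, 0, 0, 0; Σd² = 2
ρ = 1 − 6Σd² / [n(n²−1)] = 1 − 6×2 / (6×35) = 1 − 12/210 ≈ 0.943

0.943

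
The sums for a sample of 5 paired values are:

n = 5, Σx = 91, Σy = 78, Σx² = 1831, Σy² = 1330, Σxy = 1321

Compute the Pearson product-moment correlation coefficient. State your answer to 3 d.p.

r = (nΣxy − ΣxΣy) / √[(nΣx² − (Σx)²)(nΣy² − (Σy)²)]
Numerator: 5×1321 − 91×78 = -493
Denominator: √[(9155 − 8281)(6650 − 6084)] = √[874 × 566] = 703.3378
r = -493 / 703.3378 ≈ -0.701

-0.701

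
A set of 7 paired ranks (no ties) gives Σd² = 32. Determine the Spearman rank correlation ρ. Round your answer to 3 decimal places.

ρ = 1 − 6Σd² / [n(n²−1)] = 1 − 6×32 / (7×48)
  = 1 − 192/336 = 1 − 0.5714 ≈ 0.429

0.429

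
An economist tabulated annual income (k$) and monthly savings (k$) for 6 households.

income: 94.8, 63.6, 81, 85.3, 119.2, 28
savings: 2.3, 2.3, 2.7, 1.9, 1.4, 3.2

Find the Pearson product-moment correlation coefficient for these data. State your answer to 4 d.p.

-0.8733

n = 6, Σx = 471.9, Σy = 13.8, Σx² = 41861.73, Σy² = 33.68, Σxy = 1001.57
nΣxy − ΣxΣy = 6009.42 − 6512.22 = -502.8
nΣx² − (Σx)² = 251170.38 − 222689.61 = 28480.77; nΣy² − (Σy)² = 202.08 − 190.44 = 11.64
r = -502.8 / √(28480.77 × 11.64) = -502.8 / 575.7744 ≈ -0.8733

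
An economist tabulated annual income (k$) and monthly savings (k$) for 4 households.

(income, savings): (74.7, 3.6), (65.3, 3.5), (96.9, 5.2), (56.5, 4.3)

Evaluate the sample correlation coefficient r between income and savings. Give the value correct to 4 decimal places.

n = 4, Σx = 293.4, Σy = 16.6, Σx² = 22426.04, Σy² = 70.74, Σxy = 1244.3
nΣxy − ΣxΣy = 4977.2 − 4870.44 = 106.76
nΣx² − (Σx)² = 89704.16 − 86083.56 = 3620.6; nΣy² − (Σy)² = 282.96 − 275.56 = 7.4
r = 106.76 / √(3620.6 × 7.4) = 106.76 / 163.6840 ≈ 0.6522

0.6522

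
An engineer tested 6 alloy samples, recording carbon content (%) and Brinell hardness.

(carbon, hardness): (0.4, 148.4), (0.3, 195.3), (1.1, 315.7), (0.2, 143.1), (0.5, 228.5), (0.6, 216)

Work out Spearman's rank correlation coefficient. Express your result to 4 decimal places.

Rank carbon: 3, 2, 6, 1, 4, 5
Rank hardness: 2, 3, 6, 1, 5, 4
d = rank(carbon) − rank(hardness): 1, -1, 0, 0, -1, 1; Σd² = 4
ρ = 1 − 6Σd² / [n(n²−1)] = 1 − 6×4 / (6×35) = 1 − 24/210 ≈ 0.8857

0.8857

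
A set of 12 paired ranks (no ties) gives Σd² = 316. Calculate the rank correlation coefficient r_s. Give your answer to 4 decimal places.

ρ = 1 − 6Σd² / [n(n²−1)] = 1 − 6×316 / (12×143)
  = 1 − 1896/1716 = 1 − 1.10490 ≈ -0.1049

-0.1049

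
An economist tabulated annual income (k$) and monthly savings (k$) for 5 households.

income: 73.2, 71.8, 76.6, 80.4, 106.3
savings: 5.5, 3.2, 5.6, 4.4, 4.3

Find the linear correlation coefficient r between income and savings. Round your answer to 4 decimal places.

-0.1074

n = 5, Σx = 408.3, Σy = 23, Σx² = 34144.89, Σy² = 109.7, Σxy = 1872.17
nΣxy − ΣxΣy = 9360.85 − 9390.9 = -30.05
nΣx² − (Σx)² = 170724.45 − 166708.89 = 4015.56; nΣy² − (Σy)² = 548.5 − 529 = 19.5
r = -30.05 / √(4015.56 × 19.5) = -30.05 / 279.8275 ≈ -0.1074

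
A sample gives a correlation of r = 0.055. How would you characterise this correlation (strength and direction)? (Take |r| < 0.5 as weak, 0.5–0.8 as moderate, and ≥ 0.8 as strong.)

weak positive

r = 0.055 > 0 so the relationship is positive.
|r| = 0.055, which falls in the weak range.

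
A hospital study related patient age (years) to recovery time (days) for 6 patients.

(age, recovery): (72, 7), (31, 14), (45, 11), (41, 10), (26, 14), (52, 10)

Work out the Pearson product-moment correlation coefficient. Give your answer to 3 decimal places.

n = 6, Σx = 267, Σy = 66, Σx² = 13231, Σy² = 762, Σxy = 2727
nΣxy − ΣxΣy = 16362 − 17622 = -1260
nΣx² − (Σx)² = 79386 − 71289 = 8097; nΣy² − (Σy)² = 4572 − 4356 = 216
r = -1260 / √(8097 × 216) = -1260 / 1322.4795 ≈ -0.953

-0.953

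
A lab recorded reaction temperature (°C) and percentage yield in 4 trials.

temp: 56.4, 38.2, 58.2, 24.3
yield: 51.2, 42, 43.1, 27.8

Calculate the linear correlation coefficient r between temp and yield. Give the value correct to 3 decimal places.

n = 4, Σx = 177.1, Σy = 164.1, Σx² = 8617.93, Σy² = 7015.89, Σxy = 7676.04
nΣxy − ΣxΣy = 30704.16 − 29062.11 = 1642.05
nΣx² − (Σx)² = 34471.72 − 31364.41 = 3107.31; nΣy² − (Σy)² = 28063.56 − 26928.81 = 1134.75
r = 1642.05 / √(3107.31 × 1134.75) = 1642.05 / 1877.7700 ≈ 0.874

0.874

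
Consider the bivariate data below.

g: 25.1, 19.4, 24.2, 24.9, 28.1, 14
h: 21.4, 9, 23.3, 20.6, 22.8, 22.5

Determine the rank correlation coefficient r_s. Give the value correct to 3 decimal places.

Rank g: 5, 2, 3, 4, 6, 1
Rank h: 3, 1, 6, 2, 5, 4
d = rank(g) − rank(h): 2, 1, -3, 2, 1, -3; Σd² = 28
ρ = 1 − 6Σd² / [n(n²−1)] = 1 − 6×28 / (6×35) = 1 − 168/210 ≈ 0.200

0.200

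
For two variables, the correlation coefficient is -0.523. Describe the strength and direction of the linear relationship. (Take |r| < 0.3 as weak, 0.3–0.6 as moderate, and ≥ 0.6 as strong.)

r = -0.523 < 0 so the relationship is negative.
|r| = 0.523, which falls in the moderate range.

moderate negative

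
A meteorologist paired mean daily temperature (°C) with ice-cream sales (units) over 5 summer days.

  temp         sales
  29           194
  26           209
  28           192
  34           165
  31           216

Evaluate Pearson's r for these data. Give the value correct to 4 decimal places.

-0.6153

n = 5, Σx = 148, Σy = 976, Σx² = 4418, Σy² = 192062, Σxy = 28742
nΣxy − ΣxΣy = 143710 − 144448 = -738
nΣx² − (Σx)² = 22090 − 21904 = 186; nΣy² − (Σy)² = 960310 − 952576 = 7734
r = -738 / √(186 × 7734) = -738 / 1199.3848 ≈ -0.6153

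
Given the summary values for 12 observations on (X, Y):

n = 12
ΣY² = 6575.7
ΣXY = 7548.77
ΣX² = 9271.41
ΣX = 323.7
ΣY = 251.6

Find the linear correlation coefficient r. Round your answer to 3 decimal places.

0.909

r = (nΣXY − ΣXΣY) / √[(nΣX² − (ΣX)²)(nΣY² − (ΣY)²)]
Numerator: 12×7548.77 − 323.7×251.6 = 9142.32
Denominator: √[(111256.92 − 104781.69)(78908.4 − 63302.56)] = √[6475.23 × 15605.84] = 10052.4327
r = 9142.32 / 10052.4327 ≈ 0.909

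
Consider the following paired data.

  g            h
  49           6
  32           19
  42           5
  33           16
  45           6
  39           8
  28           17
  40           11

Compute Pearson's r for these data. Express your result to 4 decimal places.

-0.9009

n = 8, Σg = 308, Σh = 88, Σg² = 12208, Σh² = 1188, Σgh = 3138
nΣgh − ΣgΣh = 25104 − 27104 = -2000
nΣg² − (Σg)² = 97664 − 94864 = 2800; nΣh² − (Σh)² = 9504 − 7744 = 1760
r = -2000 / √(2800 × 1760) = -2000 / 2219.9099 ≈ -0.9009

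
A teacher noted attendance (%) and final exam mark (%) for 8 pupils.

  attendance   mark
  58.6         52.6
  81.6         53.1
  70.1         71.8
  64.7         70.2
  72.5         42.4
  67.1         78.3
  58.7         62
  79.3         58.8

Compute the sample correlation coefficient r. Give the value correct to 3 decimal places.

-0.240

n = 8, Σx = 552.6, Σy = 489.2, Σx² = 38685.46, Σy² = 30899.74, Σxy = 33620.61
nΣxy − ΣxΣy = 268964.88 − 270331.92 = -1367.04
nΣx² − (Σx)² = 309483.68 − 305366.76 = 4116.92; nΣy² − (Σy)² = 247197.92 − 239316.64 = 7881.28
r = -1367.04 / √(4116.92 × 7881.28) = -1367.04 / 5696.1916 ≈ -0.240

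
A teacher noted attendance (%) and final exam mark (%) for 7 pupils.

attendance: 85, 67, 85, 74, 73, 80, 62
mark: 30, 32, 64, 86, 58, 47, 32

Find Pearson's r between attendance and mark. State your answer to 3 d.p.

n = 7, Σx = 526, Σy = 349, Σx² = 39988, Σy² = 20013, Σxy = 26476
nΣxy − ΣxΣy = 185332 − 183574 = 1758
nΣx² − (Σx)² = 279916 − 276676 = 3240; nΣy² − (Σy)² = 140091 − 121801 = 18290
r = 1758 / √(3240 × 18290) = 1758 / 7698.0257 ≈ 0.228

0.228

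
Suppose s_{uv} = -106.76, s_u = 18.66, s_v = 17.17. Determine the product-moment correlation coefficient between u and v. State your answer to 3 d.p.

-0.333

r = Cov(u,v) / (s_u · s_v) = -106.76 / (18.66 × 17.17)
  = -106.76 / 320.3922 ≈ -0.333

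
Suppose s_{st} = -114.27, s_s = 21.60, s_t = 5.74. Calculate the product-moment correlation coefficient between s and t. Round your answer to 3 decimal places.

r = Cov(s,t) / (s_s · s_t) = -114.27 / (21.60 × 5.74)
  = -114.27 / 123.9840 ≈ -0.922

-0.922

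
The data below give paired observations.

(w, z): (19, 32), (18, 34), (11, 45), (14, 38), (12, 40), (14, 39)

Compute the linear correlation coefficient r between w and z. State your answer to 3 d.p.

-0.963

n = 6, Σw = 88, Σz = 228, Σw² = 1342, Σz² = 8770, Σwz = 3273
nΣwz − ΣwΣz = 19638 − 20064 = -426
nΣw² − (Σw)² = 8052 − 7744 = 308; nΣz² − (Σz)² = 52620 − 51984 = 636
r = -426 / √(308 × 636) = -426 / 442.5924 ≈ -0.963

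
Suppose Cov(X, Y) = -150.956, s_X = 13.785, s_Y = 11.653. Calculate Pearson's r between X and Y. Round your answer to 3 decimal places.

-0.940

r = Cov(X,Y) / (s_X · s_Y) = -150.956 / (13.785 × 11.653)
  = -150.956 / 160.6366 ≈ -0.940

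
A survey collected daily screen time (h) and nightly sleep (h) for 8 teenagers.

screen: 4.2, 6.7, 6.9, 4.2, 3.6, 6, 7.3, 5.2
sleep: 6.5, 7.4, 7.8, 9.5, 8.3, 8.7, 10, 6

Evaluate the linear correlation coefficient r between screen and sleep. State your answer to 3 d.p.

n = 8, Σx = 44.1, Σy = 64.2, Σx² = 257.07, Σy² = 528.68, Σxy = 356.88
nΣxy − ΣxΣy = 2855.04 − 2831.22 = 23.82
nΣx² − (Σx)² = 2056.56 − 1944.81 = 111.75; nΣy² − (Σy)² = 4229.44 − 4121.64 = 107.8
r = 23.82 / √(111.75 × 107.8) = 23.82 / 109.7572 ≈ 0.217

0.217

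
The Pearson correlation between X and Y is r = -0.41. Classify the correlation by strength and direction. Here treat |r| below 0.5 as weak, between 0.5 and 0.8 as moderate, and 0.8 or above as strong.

weak negative

r = -0.41 < 0 so the relationship is negative.
|r| = 0.41, which falls in the weak range.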